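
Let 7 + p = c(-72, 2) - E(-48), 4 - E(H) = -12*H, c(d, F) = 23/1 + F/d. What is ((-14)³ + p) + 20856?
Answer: 673199/36 ≈ 18700.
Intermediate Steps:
c(d, F) = 23 + F/d (c(d, F) = 23*1 + F/d = 23 + F/d)
E(H) = 4 + 12*H (E(H) = 4 - (-12)*H = 4 + 12*H)
p = 21167/36 (p = -7 + ((23 + 2/(-72)) - (4 + 12*(-48))) = -7 + ((23 + 2*(-1/72)) - (4 - 576)) = -7 + ((23 - 1/36) - 1*(-572)) = -7 + (827/36 + 572) = -7 + 21419/36 = 21167/36 ≈ 587.97)
((-14)³ + p) + 20856 = ((-14)³ + 21167/36) + 20856 = (-2744 + 21167/36) + 20856 = -77617/36 + 20856 = 673199/36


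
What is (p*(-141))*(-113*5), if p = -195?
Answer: -15534675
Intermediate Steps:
(p*(-141))*(-113*5) = (-195*(-141))*(-113*5) = 27495*(-565) = -15534675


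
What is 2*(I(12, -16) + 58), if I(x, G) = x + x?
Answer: 164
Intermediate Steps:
I(x, G) = 2*x
2*(I(12, -16) + 58) = 2*(2*12 + 58) = 2*(24 + 58) = 2*82 = 164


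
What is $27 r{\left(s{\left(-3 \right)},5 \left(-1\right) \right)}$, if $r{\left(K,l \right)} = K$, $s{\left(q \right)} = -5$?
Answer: $-135$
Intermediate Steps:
$27 r{\left(s{\left(-3 \right)},5 \left(-1\right) \right)} = 27 \left(-5\right) = -135$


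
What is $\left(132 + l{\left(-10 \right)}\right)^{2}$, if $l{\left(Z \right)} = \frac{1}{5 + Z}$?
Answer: $\frac{434281}{25} \approx 17371.0$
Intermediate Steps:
$\left(132 + l{\left(-10 \right)}\right)^{2} = \left(132 + \frac{1}{5 - 10}\right)^{2} = \left(132 + \frac{1}{-5}\right)^{2} = \left(132 - \frac{1}{5}\right)^{2} = \left(\frac{659}{5}\right)^{2} = \frac{434281}{25}$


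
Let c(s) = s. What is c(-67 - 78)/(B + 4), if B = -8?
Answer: 145/4 ≈ 36.250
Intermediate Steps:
c(-67 - 78)/(B + 4) = (-67 - 78)/(-8 + 4) = -145/(-4) = -¼*(-145) = 145/4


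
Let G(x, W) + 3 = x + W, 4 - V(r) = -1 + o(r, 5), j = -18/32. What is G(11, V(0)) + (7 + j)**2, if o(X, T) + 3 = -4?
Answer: 15729/256 ≈ 61.441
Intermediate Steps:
o(X, T) = -7 (o(X, T) = -3 - 4 = -7)
j = -9/16 (j = -18*1/32 = -9/16 ≈ -0.56250)
V(r) = 12 (V(r) = 4 - (-1 - 7) = 4 - 1*(-8) = 4 + 8 = 12)
G(x, W) = -3 + W + x (G(x, W) = -3 + (x + W) = -3 + (W + x) = -3 + W + x)
G(11, V(0)) + (7 + j)**2 = (-3 + 12 + 11) + (7 - 9/16)**2 = 20 + (103/16)**2 = 20 + 10609/256 = 15729/256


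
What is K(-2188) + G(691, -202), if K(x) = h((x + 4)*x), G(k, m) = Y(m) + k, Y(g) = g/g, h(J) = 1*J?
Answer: 4779284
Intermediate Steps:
h(J) = J
Y(g) = 1
G(k, m) = 1 + k
K(x) = x*(4 + x) (K(x) = (x + 4)*x = (4 + x)*x = x*(4 + x))
K(-2188) + G(691, -202) = -2188*(4 - 2188) + (1 + 691) = -2188*(-2184) + 692 = 4778592 + 692 = 4779284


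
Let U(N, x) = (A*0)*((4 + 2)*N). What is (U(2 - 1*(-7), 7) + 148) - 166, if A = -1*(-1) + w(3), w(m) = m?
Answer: -18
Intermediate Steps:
A = 4 (A = -1*(-1) + 3 = 1 + 3 = 4)
U(N, x) = 0 (U(N, x) = (4*0)*((4 + 2)*N) = 0*(6*N) = 0)
(U(2 - 1*(-7), 7) + 148) - 166 = (0 + 148) - 166 = 148 - 166 = -18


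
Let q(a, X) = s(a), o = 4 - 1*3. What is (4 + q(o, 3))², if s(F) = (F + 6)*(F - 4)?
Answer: 289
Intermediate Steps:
s(F) = (-4 + F)*(6 + F) (s(F) = (6 + F)*(-4 + F) = (-4 + F)*(6 + F))
o = 1 (o = 4 - 3 = 1)
q(a, X) = -24 + a² + 2*a
(4 + q(o, 3))² = (4 + (-24 + 1² + 2*1))² = (4 + (-24 + 1 + 2))² = (4 - 21)² = (-17)² = 289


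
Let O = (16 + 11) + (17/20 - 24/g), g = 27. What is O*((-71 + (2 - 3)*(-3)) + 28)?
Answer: -9706/9 ≈ -1078.4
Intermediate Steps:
O = 4853/180 (O = (16 + 11) + (17/20 - 24/27) = 27 + (17*(1/20) - 24*1/27) = 27 + (17/20 - 8/9) = 27 - 7/180 = 4853/180 ≈ 26.961)
O*((-71 + (2 - 3)*(-3)) + 28) = 4853*((-71 + (2 - 3)*(-3)) + 28)/180 = 4853*((-71 - 1*(-3)) + 28)/180 = 4853*((-71 + 3) + 28)/180 = 4853*(-68 + 28)/180 = (4853/180)*(-40) = -9706/9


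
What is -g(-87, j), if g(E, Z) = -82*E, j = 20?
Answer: -7134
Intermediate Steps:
-g(-87, j) = -(-82)*(-87) = -1*7134 = -7134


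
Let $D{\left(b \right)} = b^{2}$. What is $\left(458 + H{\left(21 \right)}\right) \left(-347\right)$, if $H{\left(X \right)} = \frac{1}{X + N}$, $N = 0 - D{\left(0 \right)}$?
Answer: $- \frac{3337793}{21} \approx -1.5894 \cdot 10^{5}$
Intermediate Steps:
$N = 0$ ($N = 0 - 0^{2} = 0 - 0 = 0 + 0 = 0$)
$H{\left(X \right)} = \frac{1}{X}$ ($H{\left(X \right)} = \frac{1}{X + 0} = \frac{1}{X}$)
$\left(458 + H{\left(21 \right)}\right) \left(-347\right) = \left(458 + \frac{1}{21}\right) \left(-347\right) = \frac{9619}{21} \left(-347\right) = - \frac{3337793}{21}$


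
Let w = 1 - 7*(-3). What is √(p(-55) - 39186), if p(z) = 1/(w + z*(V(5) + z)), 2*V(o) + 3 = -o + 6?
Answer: I*√377063520042/3102 ≈ 197.95*I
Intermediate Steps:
V(o) = 3/2 - o/2 (V(o) = -3/2 + (-o + 6)/2 = -3/2 + (6 - o)/2 = -3/2 + (3 - o/2) = 3/2 - o/2)
w = 22 (w = 1 + 21 = 22)
p(z) = 1/(22 + z*(-1 + z)) (p(z) = 1/(22 + z*((3/2 - ½*5) + z)) = 1/(22 + z*((3/2 - 5/2) + z)) = 1/(22 + z*(-1 + z)))
√(p(-55) - 39186) = √(1/(22 + (-55)² - 1*(-55)) - 39186) = √(1/(22 + 3025 + 55) - 39186) = √(1/3102 - 39186) = √(-121554971/3102) = I*√377063520042/3102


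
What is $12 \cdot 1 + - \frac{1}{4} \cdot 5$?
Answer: $\frac{43}{4} \approx 10.75$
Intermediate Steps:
$12 \cdot 1 + - \frac{1}{4} \cdot 5 = 12 + \left(-1\right) \frac{1}{4} \cdot 5 = 12 - \frac{5}{4} = \frac{43}{4}$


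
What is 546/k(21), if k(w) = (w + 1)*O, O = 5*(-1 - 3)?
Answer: -273/220 ≈ -1.2409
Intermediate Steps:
O = -20 (O = 5*(-4) = -20)
k(w) = -20 - 20*w (k(w) = (w + 1)*(-20) = (1 + w)*(-20) = -20 - 20*w)
546/k(21) = 546/(-20 - 20*21) = 546/(-20 - 420) = 546/(-440) = 546*(-1/440) = -273/220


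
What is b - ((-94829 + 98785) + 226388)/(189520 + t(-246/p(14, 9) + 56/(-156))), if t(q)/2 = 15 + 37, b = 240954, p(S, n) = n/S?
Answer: 5711303869/23703 ≈ 2.4095e+5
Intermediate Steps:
t(q) = 104 (t(q) = 2*(15 + 37) = 2*52 = 104)
b - ((-94829 + 98785) + 226388)/(189520 + t(-246/p(14, 9) + 56/(-156))) = 240954 - ((-94829 + 98785) + 226388)/(189520 + 104) = 240954 - (3956 + 226388)/189624 = 240954 - 230344/189624 = 240954 - 1*28793/23703 = 240954 - 28793/23703 = 5711303869/23703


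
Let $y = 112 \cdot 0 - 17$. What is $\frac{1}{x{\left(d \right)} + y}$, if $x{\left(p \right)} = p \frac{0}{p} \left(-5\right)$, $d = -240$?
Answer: $- \frac{1}{17} \approx -0.058824$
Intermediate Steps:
$y = -17$ ($y = 0 - 17 = -17$)
$x{\left(p \right)} = 0$ ($x{\left(p \right)} = p 0 \left(-5\right) = 0 \left(-5\right) = 0$)
$\frac{1}{x{\left(d \right)} + y} = \frac{1}{0 - 17} = \frac{1}{-17} = - \frac{1}{17}$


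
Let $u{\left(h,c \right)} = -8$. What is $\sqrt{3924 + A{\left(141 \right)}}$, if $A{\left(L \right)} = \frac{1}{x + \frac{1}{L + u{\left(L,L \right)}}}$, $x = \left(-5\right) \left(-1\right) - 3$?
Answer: $\frac{\sqrt{279773547}}{267} \approx 62.646$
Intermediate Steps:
$x = 2$ ($x = 5 - 3 = 2$)
$A{\left(L \right)} = \frac{1}{2 + \frac{1}{-8 + L}}$ ($A{\left(L \right)} = \frac{1}{2 + \frac{1}{L - 8}} = \frac{1}{2 + \frac{1}{-8 + L}}$)
$\sqrt{3924 + A{\left(141 \right)}} = \sqrt{3924 + \frac{-8 + 141}{-15 + 2 \cdot 141}} = \sqrt{3924 + \frac{1}{-15 + 282} \cdot 133} = \sqrt{3924 + \frac{1}{267} \cdot 133} = \sqrt{3924 + \frac{133}{267}} = \sqrt{\frac{1047841}{267}} = \frac{\sqrt{279773547}}{267}$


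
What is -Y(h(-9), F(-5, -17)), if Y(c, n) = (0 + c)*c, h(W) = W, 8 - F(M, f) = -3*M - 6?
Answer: -81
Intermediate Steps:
F(M, f) = 14 + 3*M (F(M, f) = 8 - (-3*M - 6) = 8 - (-6 - 3*M) = 8 + (6 + 3*M) = 14 + 3*M)
Y(c, n) = c² (Y(c, n) = c*c = c²)
-Y(h(-9), F(-5, -17)) = -1*(-9)² = -1*81 = -81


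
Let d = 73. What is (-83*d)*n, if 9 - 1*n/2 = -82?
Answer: -1102738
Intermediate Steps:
n = 182 (n = 18 - 2*(-82) = 18 + 164 = 182)
(-83*d)*n = -83*73*182 = -6059*182 = -1102738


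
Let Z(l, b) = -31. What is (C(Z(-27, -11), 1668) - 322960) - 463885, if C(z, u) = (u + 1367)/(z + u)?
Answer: -1288062230/1637 ≈ -7.8684e+5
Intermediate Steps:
C(z, u) = (1367 + u)/(u + z)
(C(Z(-27, -11), 1668) - 322960) - 463885 = ((1367 + 1668)/(1668 - 31) - 322960) - 463885 = (3035/1637 - 322960) - 463885 = -528682485/1637 - 463885 = -1288062230/1637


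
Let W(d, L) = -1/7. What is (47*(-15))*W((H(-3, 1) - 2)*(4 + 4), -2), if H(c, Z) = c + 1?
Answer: 705/7 ≈ 100.71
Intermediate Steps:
H(c, Z) = 1 + c
W(d, L) = -⅐ (W(d, L) = -1*⅐ = -⅐)
(47*(-15))*W((H(-3, 1) - 2)*(4 + 4), -2) = (47*(-15))*(-⅐) = -705*(-⅐) = 705/7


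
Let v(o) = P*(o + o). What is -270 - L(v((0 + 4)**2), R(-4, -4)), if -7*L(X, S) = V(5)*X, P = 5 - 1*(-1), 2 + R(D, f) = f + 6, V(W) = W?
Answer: -930/7 ≈ -132.86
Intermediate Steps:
R(D, f) = 4 + f (R(D, f) = -2 + (f + 6) = -2 + (6 + f) = 4 + f)
P = 6 (P = 5 + 1 = 6)
v(o) = 12*o (v(o) = 6*(o + o) = 6*(2*o) = 12*o)
L(X, S) = -5*X/7
-270 - L(v((0 + 4)**2), R(-4, -4)) = -270 - (-5)*12*(0 + 4)**2/7 = -270 - (-5)*12*4**2/7 = -270 - (-5)*12*16/7 = -270 - (-5)*192/7 = -270 - 1*(-960/7) = -270 + 960/7 = -930/7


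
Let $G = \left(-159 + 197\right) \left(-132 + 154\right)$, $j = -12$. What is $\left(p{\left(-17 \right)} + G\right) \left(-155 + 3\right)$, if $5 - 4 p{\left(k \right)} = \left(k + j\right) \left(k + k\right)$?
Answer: $-89794$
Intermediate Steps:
$p{\left(k \right)} = \frac{5}{4} - \frac{k \left(-12 + k\right)}{2}$ ($p{\left(k \right)} = \frac{5}{4} - \frac{\left(k - 12\right) \left(k + k\right)}{4} = \frac{5}{4} - \frac{\left(-12 + k\right) 2 k}{4} = \frac{5}{4} - \frac{2 k \left(-12 + k\right)}{4} = \frac{5}{4} - \frac{k \left(-12 + k\right)}{2}$)
$G = 836$ ($G = 38 \cdot 22 = 836$)
$\left(p{\left(-17 \right)} + G\right) \left(-155 + 3\right) = \left(\left(\frac{5}{4} + 6 \left(-17\right) - \frac{\left(-17\right)^{2}}{2}\right) + 836\right) \left(-155 + 3\right) = \left(\left(\frac{5}{4} - 102 - \frac{289}{2}\right) + 836\right) \left(-152\right) = \left(- \frac{981}{4} + 836\right) \left(-152\right) = \frac{2363}{4} \left(-152\right) = -89794$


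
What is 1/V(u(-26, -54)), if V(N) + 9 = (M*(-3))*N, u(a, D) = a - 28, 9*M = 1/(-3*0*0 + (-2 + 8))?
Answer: -⅙ ≈ -0.16667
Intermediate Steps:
M = 1/54 (M = 1/(9*(-3*0*0 + (-2 + 8))) = 1/(9*(0*0 + 6)) = 1/(9*(0 + 6)) = (⅑)/6 = (⅑)*(⅙) = 1/54 ≈ 0.018519)
u(a, D) = -28 + a
V(N) = -9 - N/18 (V(N) = -9 + ((1/54)*(-3))*N = -9 - N/18)
1/V(u(-26, -54)) = 1/(-9 - (-28 - 26)/18) = 1/(-9 - 1/18*(-54)) = 1/(-9 + 3) = 1/(-6) = -⅙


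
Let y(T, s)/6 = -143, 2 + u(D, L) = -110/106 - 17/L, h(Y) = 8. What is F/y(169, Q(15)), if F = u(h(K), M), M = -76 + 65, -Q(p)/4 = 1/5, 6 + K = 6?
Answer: 145/83369 ≈ 0.0017393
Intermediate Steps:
K = 0 (K = -6 + 6 = 0)
Q(p) = -4/5
M = -11
u(D, L) = -161/53 - 17/L (u(D, L) = -2 + (-110/106 - 17/L) = -2 + (-110*1/106 - 17/L) = -2 + (-55/53 - 17/L) = -161/53 - 17/L)
y(T, s) = -858 (y(T, s) = 6*(-143) = -858)
F = -870/583 (F = -161/53 - 17/(-11) = -161/53 - 17*(-1/11) = -161/53 + 17/11 = -870/583 ≈ -1.4923)
F/y(169, Q(15)) = -870/583/(-858) = -870/583*(-1/858) = 145/83369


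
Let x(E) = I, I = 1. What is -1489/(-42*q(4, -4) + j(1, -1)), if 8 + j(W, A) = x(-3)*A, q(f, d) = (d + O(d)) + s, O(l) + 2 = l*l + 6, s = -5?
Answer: 1489/471 ≈ 3.1614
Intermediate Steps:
x(E) = 1
O(l) = 4 + l² (O(l) = -2 + (l*l + 6) = -2 + (l² + 6) = -2 + (6 + l²) = 4 + l²)
q(f, d) = -1 + d + d² (q(f, d) = (d + (4 + d²)) - 5 = (4 + d + d²) - 5 = -1 + d + d²)
j(W, A) = -8 + A (j(W, A) = -8 + 1*A = -8 + A)
-1489/(-42*q(4, -4) + j(1, -1)) = -1489/(-42*(-1 - 4 + (-4)²) + (-8 - 1)) = -1489/(-42*(-1 - 4 + 16) - 9) = -1489/(-42*11 - 9) = -1489/(-462 - 9) = -1489/(-471) = -1489*(-1/471) = 1489/471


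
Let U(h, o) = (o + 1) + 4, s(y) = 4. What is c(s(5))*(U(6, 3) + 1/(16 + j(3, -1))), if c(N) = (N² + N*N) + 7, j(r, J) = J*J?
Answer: 5343/17 ≈ 314.29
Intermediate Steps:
U(h, o) = 5 + o (U(h, o) = (1 + o) + 4 = 5 + o)
j(r, J) = J²
c(N) = 7 + 2*N² (c(N) = (N² + N²) + 7 = 2*N² + 7 = 7 + 2*N²)
c(s(5))*(U(6, 3) + 1/(16 + j(3, -1))) = (7 + 2*4²)*((5 + 3) + 1/(16 + (-1)²)) = (7 + 2*16)*(8 + 1/(16 + 1)) = (7 + 32)*(8 + 1/17) = 39*(8 + 1/17) = 39*(137/17) = 5343/17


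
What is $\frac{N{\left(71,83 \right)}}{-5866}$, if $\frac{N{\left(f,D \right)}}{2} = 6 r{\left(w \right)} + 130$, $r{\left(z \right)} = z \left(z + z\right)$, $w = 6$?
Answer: $- \frac{562}{2933} \approx -0.19161$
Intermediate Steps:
$r{\left(z \right)} = 2 z^{2}$ ($r{\left(z \right)} = z 2 z = 2 z^{2}$)
$N{\left(f,D \right)} = 1124$ ($N{\left(f,D \right)} = 2 \left(6 \cdot 2 \cdot 6^{2} + 130\right) = 2 \left(6 \cdot 2 \cdot 36 + 130\right) = 2 \left(6 \cdot 72 + 130\right) = 2 \left(432 + 130\right) = 2 \cdot 562 = 1124$)
$\frac{N{\left(71,83 \right)}}{-5866} = \frac{1124}{-5866} = 1124 \left(- \frac{1}{5866}\right) = - \frac{562}{2933}$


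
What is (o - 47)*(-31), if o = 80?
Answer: -1023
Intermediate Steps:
(o - 47)*(-31) = (80 - 47)*(-31) = 33*(-31) = -1023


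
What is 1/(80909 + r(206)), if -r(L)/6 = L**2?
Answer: -1/173707 ≈ -5.7568e-6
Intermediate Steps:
r(L) = -6*L**2
1/(80909 + r(206)) = 1/(80909 - 6*206**2) = 1/(80909 - 6*42436) = 1/(80909 - 254616) = 1/(-173707) = -1/173707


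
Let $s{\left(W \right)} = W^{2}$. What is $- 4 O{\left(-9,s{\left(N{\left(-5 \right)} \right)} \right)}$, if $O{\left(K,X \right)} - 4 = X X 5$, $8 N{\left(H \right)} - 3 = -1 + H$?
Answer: $- \frac{16789}{1024} \approx -16.396$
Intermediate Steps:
$N{\left(H \right)} = \frac{1}{4} + \frac{H}{8}$ ($N{\left(H \right)} = \frac{3}{8} + \frac{-1 + H}{8} = \frac{3}{8} + \left(- \frac{1}{8} + \frac{H}{8}\right) = \frac{1}{4} + \frac{H}{8}$)
$O{\left(K,X \right)} = 4 + 5 X^{2}$ ($O{\left(K,X \right)} = 4 + X X 5 = 4 + X^{2} \cdot 5 = 4 + 5 X^{2}$)
$- 4 O{\left(-9,s{\left(N{\left(-5 \right)} \right)} \right)} = - 4 \left(4 + 5 \left(\left(\frac{1}{4} + \frac{1}{8} \left(-5\right)\right)^{2}\right)^{2}\right) = - 4 \left(4 + 5 \left(\left(\frac{1}{4} - \frac{5}{8}\right)^{2}\right)^{2}\right) = - 4 \left(4 + 5 \left(\left(- \frac{3}{8}\right)^{2}\right)^{2}\right) = - 4 \left(4 + 5 \left(\frac{9}{64}\right)^{2}\right) = - 4 \left(4 + 5 \cdot \frac{81}{4096}\right) = - 4 \left(4 + \frac{405}{4096}\right) = \left(-4\right) \frac{16789}{4096} = - \frac{16789}{1024}$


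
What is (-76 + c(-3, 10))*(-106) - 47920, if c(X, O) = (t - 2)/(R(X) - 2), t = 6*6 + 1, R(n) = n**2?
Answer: -40394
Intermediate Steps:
t = 37 (t = 36 + 1 = 37)
c(X, O) = 35/(-2 + X**2) (c(X, O) = (37 - 2)/(X**2 - 2) = 35/(-2 + X**2))
(-76 + c(-3, 10))*(-106) - 47920 = (-76 + 35/(-2 + (-3)**2))*(-106) - 47920 = (-76 + 35/(-2 + 9))*(-106) - 47920 = (-76 + 35/7)*(-106) - 47920 = (-76 + 35*(1/7))*(-106) - 47920 = (-76 + 5)*(-106) - 47920 = -71*(-106) - 47920 = 7526 - 47920 = -40394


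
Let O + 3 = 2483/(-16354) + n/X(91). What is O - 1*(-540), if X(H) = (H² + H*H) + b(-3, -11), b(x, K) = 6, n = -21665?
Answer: 5581013535/10421272 ≈ 535.54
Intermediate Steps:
X(H) = 6 + 2*H² (X(H) = (H² + H*H) + 6 = (H² + H²) + 6 = 2*H² + 6 = 6 + 2*H²)
O = -46473345/10421272 (O = -3 + (2483/(-16354) - 21665/(6 + 2*91²)) = -3 + (2483*(-1/16354) - 21665/(6 + 2*8281)) = -3 + (-191/1258 - 21665/(6 + 16562)) = -3 + (-191/1258 - 21665/16568) = -3 - 15209529/10421272 = -46473345/10421272 ≈ -4.4595)
O - 1*(-540) = -46473345/10421272 - 1*(-540) = -46473345/10421272 + 540 = 5581013535/10421272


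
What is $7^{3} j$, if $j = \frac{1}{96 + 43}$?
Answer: $\frac{343}{139} \approx 2.4676$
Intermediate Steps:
$j = \frac{1}{139} \approx 0.0071942$
$7^{3} j = 7^{3} \cdot \frac{1}{139} = 343 \cdot \frac{1}{139} = \frac{343}{139}$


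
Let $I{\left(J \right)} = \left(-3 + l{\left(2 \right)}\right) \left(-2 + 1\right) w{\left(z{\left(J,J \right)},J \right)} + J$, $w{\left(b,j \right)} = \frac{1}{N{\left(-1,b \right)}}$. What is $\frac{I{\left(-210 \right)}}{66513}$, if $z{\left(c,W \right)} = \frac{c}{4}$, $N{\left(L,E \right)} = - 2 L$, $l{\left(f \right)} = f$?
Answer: $- \frac{419}{133026} \approx -0.0031498$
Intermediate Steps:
$z{\left(c,W \right)} = \frac{c}{4}$ ($z{\left(c,W \right)} = c \frac{1}{4} = \frac{c}{4}$)
$w{\left(b,j \right)} = \frac{1}{2}$ ($w{\left(b,j \right)} = \frac{1}{\left(-2\right) \left(-1\right)} = \frac{1}{2}$)
$I{\left(J \right)} = \frac{1}{2} + J$ ($I{\left(J \right)} = \left(-3 + 2\right) \left(-2 + 1\right) \frac{1}{2} + J = \left(-1\right) \left(-1\right) \frac{1}{2} + J = 1 \cdot \frac{1}{2} + J = \frac{1}{2} + J$)
$\frac{I{\left(-210 \right)}}{66513} = \frac{\frac{1}{2} - 210}{66513} = \left(- \frac{419}{2}\right) \frac{1}{66513} = - \frac{419}{133026}$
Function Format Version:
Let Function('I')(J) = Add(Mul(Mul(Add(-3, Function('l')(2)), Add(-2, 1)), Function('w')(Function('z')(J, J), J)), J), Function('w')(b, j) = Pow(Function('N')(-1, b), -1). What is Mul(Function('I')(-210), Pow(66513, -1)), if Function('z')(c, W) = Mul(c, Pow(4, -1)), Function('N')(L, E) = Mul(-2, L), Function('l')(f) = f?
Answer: Rational(-419, 133026) ≈ -0.0031498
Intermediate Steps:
Function('z')(c, W) = Mul(Rational(1, 4), c) (Function('z')(c, W) = Mul(c, Rational(1, 4)) = Mul(Rational(1, 4), c))
Function('w')(b, j) = Rational(1, 2) (Function('w')(b, j) = Pow(Mul(-2, -1), -1) = Pow(2, -1) = Rational(1, 2))
Function('I')(J) = Add(Rational(1, 2), J) (Function('I')(J) = Add(Mul(Mul(Add(-3, 2), Add(-2, 1)), Rational(1, 2)), J) = Add(Mul(Mul(-1, -1), Rational(1, 2)), J) = Add(Mul(1, Rational(1, 2)), J) = Add(Rational(1, 2), J))
Mul(Function('I')(-210), Pow(66513, -1)) = Mul(Add(Rational(1, 2), -210), Pow(66513, -1)) = Mul(Rational(-419, 2), Rational(1, 66513)) = Rational(-419, 133026)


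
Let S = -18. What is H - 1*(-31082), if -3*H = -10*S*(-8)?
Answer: 31562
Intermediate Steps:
H = 480 (H = -(-10*(-18))*(-8)/3 = -60*(-8) = -⅓*(-1440) = 480)
H - 1*(-31082) = 480 - 1*(-31082) = 480 + 31082 = 31562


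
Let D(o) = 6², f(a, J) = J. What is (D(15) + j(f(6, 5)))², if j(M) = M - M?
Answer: 1296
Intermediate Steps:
j(M) = 0
D(o) = 36
(D(15) + j(f(6, 5)))² = (36 + 0)² = 36² = 1296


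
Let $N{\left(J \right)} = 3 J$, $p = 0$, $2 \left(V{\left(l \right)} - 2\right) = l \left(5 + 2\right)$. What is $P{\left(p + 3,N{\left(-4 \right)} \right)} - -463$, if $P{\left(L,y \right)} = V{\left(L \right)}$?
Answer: $\frac{951}{2} \approx 475.5$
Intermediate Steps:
$V{\left(l \right)} = 2 + \frac{7 l}{2}$ ($V{\left(l \right)} = 2 + \frac{l \left(5 + 2\right)}{2} = 2 + \frac{l 7}{2} = 2 + \frac{7 l}{2}$)
$P{\left(L,y \right)} = 2 + \frac{7 L}{2}$
$P{\left(p + 3,N{\left(-4 \right)} \right)} - -463 = \left(2 + \frac{7 \left(0 + 3\right)}{2}\right) - -463 = \left(2 + \frac{7}{2} \cdot 3\right) + 463 = \left(2 + \frac{21}{2}\right) + 463 = \frac{25}{2} + 463 = \frac{951}{2}$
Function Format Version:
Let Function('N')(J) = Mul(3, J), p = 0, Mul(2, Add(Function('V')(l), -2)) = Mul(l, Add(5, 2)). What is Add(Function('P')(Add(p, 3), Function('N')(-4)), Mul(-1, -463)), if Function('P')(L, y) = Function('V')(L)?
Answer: Rational(951, 2) ≈ 475.50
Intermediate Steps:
Function('V')(l) = Add(2, Mul(Rational(7, 2), l)) (Function('V')(l) = Add(2, Mul(Rational(1, 2), Mul(l, Add(5, 2)))) = Add(2, Mul(Rational(1, 2), Mul(l, 7))) = Add(2, Mul(Rational(1, 2), Mul(7, l))) = Add(2, Mul(Rational(7, 2), l)))
Function('P')(L, y) = Add(2, Mul(Rational(7, 2), L))
Add(Function('P')(Add(p, 3), Function('N')(-4)), Mul(-1, -463)) = Add(Add(2, Mul(Rational(7, 2), Add(0, 3))), Mul(-1, -463)) = Add(Add(2, Mul(Rational(7, 2), 3)), 463) = Add(Add(2, Rational(21, 2)), 463) = Add(Rational(25, 2), 463) = Rational(951, 2)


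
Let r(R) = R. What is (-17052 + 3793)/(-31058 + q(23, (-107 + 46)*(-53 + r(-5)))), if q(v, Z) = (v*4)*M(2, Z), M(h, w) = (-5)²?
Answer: 13259/28758 ≈ 0.46105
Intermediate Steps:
M(h, w) = 25
q(v, Z) = 100*v (q(v, Z) = (v*4)*25 = (4*v)*25 = 100*v)
(-17052 + 3793)/(-31058 + q(23, (-107 + 46)*(-53 + r(-5)))) = (-17052 + 3793)/(-31058 + 100*23) = -13259/(-31058 + 2300) = -13259/(-28758) = -13259*(-1/28758) = 13259/28758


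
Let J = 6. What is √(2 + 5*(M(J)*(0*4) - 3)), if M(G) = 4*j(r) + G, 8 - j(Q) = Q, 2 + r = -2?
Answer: I*√13 ≈ 3.6056*I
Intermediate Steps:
r = -4 (r = -2 - 2 = -4)
j(Q) = 8 - Q
M(G) = 48 + G (M(G) = 4*(8 - 1*(-4)) + G = 4*(8 + 4) + G = 4*12 + G = 48 + G)
√(2 + 5*(M(J)*(0*4) - 3)) = √(2 + 5*((48 + 6)*(0*4) - 3)) = √(2 + 5*(54*0 - 3)) = √(2 + 5*(0 - 3)) = √(2 + 5*(-3)) = √(2 - 15) = √(-13) = I*√13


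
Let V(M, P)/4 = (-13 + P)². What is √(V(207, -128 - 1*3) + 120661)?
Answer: √203605 ≈ 451.23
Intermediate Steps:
V(M, P) = 4*(-13 + P)²
√(V(207, -128 - 1*3) + 120661) = √(4*(-13 + (-128 - 1*3))² + 120661) = √(4*(-13 + (-128 - 3))² + 120661) = √(4*(-13 - 131)² + 120661) = √(4*(-144)² + 120661) = √(4*20736 + 120661) = √(82944 + 120661) = √203605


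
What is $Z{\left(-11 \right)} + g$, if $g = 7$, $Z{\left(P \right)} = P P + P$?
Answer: $117$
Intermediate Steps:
$Z{\left(P \right)} = P + P^{2}$ ($Z{\left(P \right)} = P^{2} + P = P + P^{2}$)
$Z{\left(-11 \right)} + g = - 11 \left(1 - 11\right) + 7 = \left(-11\right) \left(-10\right) + 7 = 110 + 7 = 117$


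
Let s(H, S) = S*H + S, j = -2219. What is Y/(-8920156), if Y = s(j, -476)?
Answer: -37706/318577 ≈ -0.11836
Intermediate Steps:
s(H, S) = S + H*S (s(H, S) = H*S + S = S + H*S)
Y = 1055768 (Y = -476*(1 - 2219) = -476*(-2218) = 1055768)
Y/(-8920156) = 1055768/(-8920156) = 1055768*(-1/8920156) = -37706/318577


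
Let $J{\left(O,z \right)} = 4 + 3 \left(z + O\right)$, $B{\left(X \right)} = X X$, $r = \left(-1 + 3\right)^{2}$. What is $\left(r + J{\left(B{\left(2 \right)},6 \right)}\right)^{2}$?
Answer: $1444$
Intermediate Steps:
$r = 4$ ($r = 2^{2} = 4$)
$B{\left(X \right)} = X^{2}$
$J{\left(O,z \right)} = 4 + 3 O + 3 z$ ($J{\left(O,z \right)} = 4 + 3 \left(O + z\right) = 4 + \left(3 O + 3 z\right) = 4 + 3 O + 3 z$)
$\left(r + J{\left(B{\left(2 \right)},6 \right)}\right)^{2} = \left(4 + \left(4 + 3 \cdot 2^{2} + 3 \cdot 6\right)\right)^{2} = \left(4 + \left(4 + 3 \cdot 4 + 18\right)\right)^{2} = \left(4 + \left(4 + 12 + 18\right)\right)^{2} = \left(4 + 34\right)^{2} = 38^{2} = 1444$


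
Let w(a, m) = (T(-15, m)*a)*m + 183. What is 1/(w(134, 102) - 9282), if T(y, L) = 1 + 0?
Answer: 1/4569 ≈ 0.00021887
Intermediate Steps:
T(y, L) = 1
w(a, m) = 183 + a*m (w(a, m) = (1*a)*m + 183 = a*m + 183 = 183 + a*m)
1/(w(134, 102) - 9282) = 1/((183 + 134*102) - 9282) = 1/((183 + 13668) - 9282) = 1/(13851 - 9282) = 1/4569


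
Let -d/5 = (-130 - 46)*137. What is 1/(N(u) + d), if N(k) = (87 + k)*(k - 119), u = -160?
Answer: 1/140927 ≈ 7.0959e-6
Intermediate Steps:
N(k) = (-119 + k)*(87 + k) (N(k) = (87 + k)*(-119 + k) = (-119 + k)*(87 + k))
d = 120560 (d = -5*(-130 - 46)*137 = -(-880)*137 = -5*(-24112) = 120560)
1/(N(u) + d) = 1/((-10353 + (-160)² - 32*(-160)) + 120560) = 1/((-10353 + 25600 + 5120) + 120560) = 1/(20367 + 120560) = 1/140927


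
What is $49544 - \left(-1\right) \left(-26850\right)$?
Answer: $22694$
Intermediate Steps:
$49544 - \left(-1\right) \left(-26850\right) = 49544 - 26850 = 22694$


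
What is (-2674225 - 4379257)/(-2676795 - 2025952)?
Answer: 7053482/4702747 ≈ 1.4999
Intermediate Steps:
(-2674225 - 4379257)/(-2676795 - 2025952) = -7053482/(-4702747) = -7053482*(-1/4702747) = 7053482/4702747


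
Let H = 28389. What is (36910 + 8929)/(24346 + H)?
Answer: 45839/52735 ≈ 0.86923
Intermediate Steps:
(36910 + 8929)/(24346 + H) = (36910 + 8929)/(24346 + 28389) = 45839/52735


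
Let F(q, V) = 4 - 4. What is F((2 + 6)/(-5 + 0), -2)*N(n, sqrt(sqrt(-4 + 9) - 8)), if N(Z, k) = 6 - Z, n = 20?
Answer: 0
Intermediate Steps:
F(q, V) = 0
F((2 + 6)/(-5 + 0), -2)*N(n, sqrt(sqrt(-4 + 9) - 8)) = 0*(6 - 1*20) = 0*(6 - 20) = 0*(-14) = 0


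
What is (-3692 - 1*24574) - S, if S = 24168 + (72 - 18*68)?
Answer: -51282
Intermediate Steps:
S = 23016 (S = 24168 + (72 - 1224) = 24168 - 1152 = 23016)
(-3692 - 1*24574) - S = (-3692 - 1*24574) - 1*23016 = (-3692 - 24574) - 23016 = -28266 - 23016 = -51282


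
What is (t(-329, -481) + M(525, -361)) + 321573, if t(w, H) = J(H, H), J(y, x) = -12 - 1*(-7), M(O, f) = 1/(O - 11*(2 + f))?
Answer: 1438695233/4474 ≈ 3.2157e+5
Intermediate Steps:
M(O, f) = 1/(-22 + O - 11*f) (M(O, f) = 1/(O + (-22 - 11*f)) = 1/(-22 + O - 11*f))
J(y, x) = -5 (J(y, x) = -12 + 7 = -5)
t(w, H) = -5
(t(-329, -481) + M(525, -361)) + 321573 = (-5 - 1/(22 - 1*525 + 11*(-361))) + 321573 = (-5 - 1/(22 - 525 - 3971)) + 321573 = (-5 - 1/(-4474)) + 321573 = (-5 - 1*(-1/4474)) + 321573 = (-5 + 1/4474) + 321573 = -22369/4474 + 321573 = 1438695233/4474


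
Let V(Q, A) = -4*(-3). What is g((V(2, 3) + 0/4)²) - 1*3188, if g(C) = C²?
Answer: 17548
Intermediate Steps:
V(Q, A) = 12
g((V(2, 3) + 0/4)²) - 1*3188 = ((12 + 0/4)²)² - 1*3188 = ((12 + 0*(¼))²)² - 3188 = ((12 + 0)²)² - 3188 = (12²)² - 3188 = 144² - 3188 = 20736 - 3188 = 17548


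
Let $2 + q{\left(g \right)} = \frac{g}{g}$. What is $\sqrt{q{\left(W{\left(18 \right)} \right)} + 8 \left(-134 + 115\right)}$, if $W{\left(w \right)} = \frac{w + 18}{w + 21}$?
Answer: $3 i \sqrt{17} \approx 12.369 i$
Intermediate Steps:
$W{\left(w \right)} = \frac{18 + w}{21 + w}$
$q{\left(g \right)} = -1$ ($q{\left(g \right)} = -2 + \frac{g}{g} = -2 + 1 = -1$)
$\sqrt{q{\left(W{\left(18 \right)} \right)} + 8 \left(-134 + 115\right)} = \sqrt{-1 + 8 \left(-134 + 115\right)} = \sqrt{-1 + 8 \left(-19\right)} = \sqrt{-1 - 152} = \sqrt{-153} = 3 i \sqrt{17}$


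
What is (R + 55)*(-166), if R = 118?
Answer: -28718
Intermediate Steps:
(R + 55)*(-166) = (118 + 55)*(-166) = 173*(-166) = -28718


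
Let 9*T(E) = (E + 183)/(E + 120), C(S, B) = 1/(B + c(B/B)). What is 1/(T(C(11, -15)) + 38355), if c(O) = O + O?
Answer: 14031/538161383 ≈ 2.6072e-5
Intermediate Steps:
c(O) = 2*O
C(S, B) = 1/(2 + B) (C(S, B) = 1/(B + 2*(B/B)) = 1/(B + 2*1) = 1/(B + 2) = 1/(2 + B))
T(E) = (183 + E)/(9*(120 + E)) (T(E) = ((E + 183)/(E + 120))/9 = ((183 + E)/(120 + E))/9 = (183 + E)/(9*(120 + E)))
1/(T(C(11, -15)) + 38355) = 1/((183 + 1/(2 - 15))/(9*(120 + 1/(2 - 15))) + 38355) = 1/((183 + 1/(-13))/(9*(120 + 1/(-13))) + 38355) = 1/((183 - 1/13)/(9*(120 - 1/13)) + 38355) = 1/((1/9)*(2378/13)/(1559/13) + 38355) = 1/((1/9)*(13/1559)*(2378/13) + 38355) = 1/(2378/14031 + 38355) = 1/(538161383/14031) = 14031/538161383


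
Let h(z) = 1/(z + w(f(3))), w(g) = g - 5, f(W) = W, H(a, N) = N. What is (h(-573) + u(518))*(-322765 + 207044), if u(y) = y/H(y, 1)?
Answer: -34467384129/575 ≈ -5.9943e+7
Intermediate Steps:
w(g) = -5 + g
u(y) = y (u(y) = y/1 = y*1 = y)
h(z) = 1/(-2 + z) (h(z) = 1/(z + (-5 + 3)) = 1/(z - 2) = 1/(-2 + z))
(h(-573) + u(518))*(-322765 + 207044) = (1/(-2 - 573) + 518)*(-322765 + 207044) = (1/(-575) + 518)*(-115721) = (-1/575 + 518)*(-115721) = (297849/575)*(-115721) = -34467384129/575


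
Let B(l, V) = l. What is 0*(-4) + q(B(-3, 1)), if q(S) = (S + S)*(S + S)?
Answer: 36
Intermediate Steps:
q(S) = 4*S**2 (q(S) = (2*S)*(2*S) = 4*S**2)
0*(-4) + q(B(-3, 1)) = 0*(-4) + 4*(-3)**2 = 0 + 4*9 = 0 + 36 = 36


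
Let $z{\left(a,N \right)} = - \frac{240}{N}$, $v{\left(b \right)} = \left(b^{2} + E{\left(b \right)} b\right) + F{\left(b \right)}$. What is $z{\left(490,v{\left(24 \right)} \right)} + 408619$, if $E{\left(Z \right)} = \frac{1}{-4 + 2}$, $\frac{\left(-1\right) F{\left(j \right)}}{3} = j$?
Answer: $\frac{16753359}{41} \approx 4.0862 \cdot 10^{5}$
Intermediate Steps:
$F{\left(j \right)} = - 3 j$
$E{\left(Z \right)} = - \frac{1}{2}$ ($E{\left(Z \right)} = \frac{1}{-2} = - \frac{1}{2}$)
$v{\left(b \right)} = b^{2} - \frac{7 b}{2}$ ($v{\left(b \right)} = \left(b^{2} - \frac{b}{2}\right) - 3 b = b^{2} - \frac{7 b}{2}$)
$z{\left(490,v{\left(24 \right)} \right)} + 408619 = - \frac{240}{\frac{1}{2} \cdot 24 \left(-7 + 2 \cdot 24\right)} + 408619 = - \frac{240}{\frac{1}{2} \cdot 24 \left(-7 + 48\right)} + 408619 = - \frac{240}{\frac{1}{2} \cdot 24 \cdot 41} + 408619 = - \frac{240}{492} + 408619 = \left(-240\right) \frac{1}{492} + 408619 = - \frac{20}{41} + 408619 = \frac{16753359}{41}$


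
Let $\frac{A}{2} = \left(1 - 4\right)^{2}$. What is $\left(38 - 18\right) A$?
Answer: $360$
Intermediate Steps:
$A = 18$ ($A = 2 \left(1 - 4\right)^{2} = 2 \left(-3\right)^{2} = 2 \cdot 9 = 18$)
$\left(38 - 18\right) A = \left(38 - 18\right) 18 = 20 \cdot 18 = 360$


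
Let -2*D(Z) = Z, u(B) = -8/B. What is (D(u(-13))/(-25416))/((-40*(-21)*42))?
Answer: 1/2914198560 ≈ 3.4315e-10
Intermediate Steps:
D(Z) = -Z/2
(D(u(-13))/(-25416))/((-40*(-21)*42)) = (-(-4)/(-13)/(-25416))/((-40*(-21)*42)) = (-(-4)*(-1)/13*(-1/25416))/((840*42)) = (-½*8/13*(-1/25416))/35280 = -4/13*(-1/25416)*(1/35280) = (1/82602)*(1/35280) = 1/2914198560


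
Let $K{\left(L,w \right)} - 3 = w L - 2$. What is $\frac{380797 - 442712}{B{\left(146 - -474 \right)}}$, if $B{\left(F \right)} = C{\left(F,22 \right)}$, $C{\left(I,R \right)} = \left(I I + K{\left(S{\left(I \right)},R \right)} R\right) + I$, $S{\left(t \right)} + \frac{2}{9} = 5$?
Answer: $- \frac{111447}{697238} \approx -0.15984$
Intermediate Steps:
$S{\left(t \right)} = \frac{43}{9}$ ($S{\left(t \right)} = - \frac{2}{9} + 5 = \frac{43}{9}$)
$K{\left(L,w \right)} = 1 + L w$ ($K{\left(L,w \right)} = 3 + \left(w L - 2\right) = 3 + \left(L w - 2\right) = 3 + \left(-2 + L w\right) = 1 + L w$)
$C{\left(I,R \right)} = I + I^{2} + R \left(1 + \frac{43 R}{9}\right)$ ($C{\left(I,R \right)} = \left(I I + \left(1 + \frac{43 R}{9}\right) R\right) + I = \left(I^{2} + R \left(1 + \frac{43 R}{9}\right)\right) + I = I + I^{2} + R \left(1 + \frac{43 R}{9}\right)$)
$B{\left(F \right)} = \frac{21010}{9} + F + F^{2}$ ($B{\left(F \right)} = F + 22 + F^{2} + \frac{43 \cdot 22^{2}}{9} = F + 22 + F^{2} + \frac{43}{9} \cdot 484 = F + 22 + F^{2} + \frac{20812}{9} = \frac{21010}{9} + F + F^{2}$)
$\frac{380797 - 442712}{B{\left(146 - -474 \right)}} = \frac{380797 - 442712}{\frac{21010}{9} + \left(146 - -474\right) + \left(146 - -474\right)^{2}} = \frac{380797 - 442712}{\frac{21010}{9} + \left(146 + 474\right) + \left(146 + 474\right)^{2}} = - \frac{61915}{\frac{21010}{9} + 620 + 620^{2}} = - \frac{61915}{\frac{21010}{9} + 620 + 384400} = - \frac{61915}{\frac{3486190}{9}} = \left(-61915\right) \frac{9}{3486190} = - \frac{111447}{697238}$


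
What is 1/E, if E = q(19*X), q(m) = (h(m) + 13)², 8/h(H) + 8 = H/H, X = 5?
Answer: 49/6889 ≈ 0.0071128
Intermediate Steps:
h(H) = -8/7 (h(H) = 8/(-8 + H/H) = 8/(-8 + 1) = 8/(-7) = 8*(-⅐) = -8/7)
q(m) = 6889/49 (q(m) = (-8/7 + 13)² = (83/7)² = 6889/49)
E = 6889/49 ≈ 140.59
1/E = 1/(6889/49) = 49/6889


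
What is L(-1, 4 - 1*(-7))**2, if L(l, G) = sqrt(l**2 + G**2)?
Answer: 122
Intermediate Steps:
L(l, G) = sqrt(G**2 + l**2)
L(-1, 4 - 1*(-7))**2 = (sqrt((4 - 1*(-7))**2 + (-1)**2))**2 = (sqrt((4 + 7)**2 + 1))**2 = (sqrt(11**2 + 1))**2 = (sqrt(121 + 1))**2 = (sqrt(122))**2 = 122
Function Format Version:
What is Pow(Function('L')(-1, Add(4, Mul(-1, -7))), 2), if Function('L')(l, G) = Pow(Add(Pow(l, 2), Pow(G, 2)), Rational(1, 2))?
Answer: 122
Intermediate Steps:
Function('L')(l, G) = Pow(Add(Pow(G, 2), Pow(l, 2)), Rational(1, 2))
Pow(Function('L')(-1, Add(4, Mul(-1, -7))), 2) = Pow(Pow(Add(Pow(Add(4, Mul(-1, -7)), 2), Pow(-1, 2)), Rational(1, 2)), 2) = Pow(Pow(Add(Pow(Add(4, 7), 2), 1), Rational(1, 2)), 2) = Pow(Pow(Add(Pow(11, 2), 1), Rational(1, 2)), 2) = Pow(Pow(Add(121, 1), Rational(1, 2)), 2) = Pow(Pow(122, Rational(1, 2)), 2) = 122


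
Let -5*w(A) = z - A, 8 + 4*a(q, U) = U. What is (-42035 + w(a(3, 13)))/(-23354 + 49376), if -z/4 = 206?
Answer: -279133/173480 ≈ -1.6090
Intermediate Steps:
z = -824 (z = -4*206 = -824)
a(q, U) = -2 + U/4
w(A) = 824/5 + A/5 (w(A) = -(-824 - A)/5 = 824/5 + A/5)
(-42035 + w(a(3, 13)))/(-23354 + 49376) = (-42035 + (824/5 + (-2 + (¼)*13)/5))/(-23354 + 49376) = (-42035 + (824/5 + (-2 + 13/4)/5))/26022 = (-42035 + (824/5 + (⅕)*(5/4)))*(1/26022) = (-42035 + (824/5 + ¼))*(1/26022) = (-42035 + 3301/20)*(1/26022) = -837399/20*1/26022 = -279133/173480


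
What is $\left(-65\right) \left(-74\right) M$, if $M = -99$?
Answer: $-476190$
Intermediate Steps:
$\left(-65\right) \left(-74\right) M = \left(-65\right) \left(-74\right) \left(-99\right) = 4810 \left(-99\right) = -476190$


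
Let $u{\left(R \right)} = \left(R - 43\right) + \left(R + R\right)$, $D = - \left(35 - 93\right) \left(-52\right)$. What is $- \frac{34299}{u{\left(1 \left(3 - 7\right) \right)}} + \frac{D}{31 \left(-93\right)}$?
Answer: $\frac{99049897}{158565} \approx 624.66$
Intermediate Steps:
$D = -3016$ ($D = - \left(-58\right) \left(-52\right) = \left(-1\right) 3016 = -3016$)
$u{\left(R \right)} = -43 + 3 R$ ($u{\left(R \right)} = \left(R - 43\right) + 2 R = \left(-43 + R\right) + 2 R = -43 + 3 R$)
$- \frac{34299}{u{\left(1 \left(3 - 7\right) \right)}} + \frac{D}{31 \left(-93\right)} = - \frac{34299}{-43 + 3 \cdot 1 \left(3 - 7\right)} - \frac{3016}{31 \left(-93\right)} = - \frac{34299}{-43 + 3 \cdot 1 \left(-4\right)} - \frac{3016}{-2883} = - \frac{34299}{-43 + 3 \left(-4\right)} - - \frac{3016}{2883} = - \frac{34299}{-43 - 12} + \frac{3016}{2883} = - \frac{34299}{-55} + \frac{3016}{2883} = \left(-34299\right) \left(- \frac{1}{55}\right) + \frac{3016}{2883} = \frac{34299}{55} + \frac{3016}{2883} = \frac{99049897}{158565}$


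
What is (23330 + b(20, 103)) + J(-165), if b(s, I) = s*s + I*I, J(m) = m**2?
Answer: 61564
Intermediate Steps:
b(s, I) = I**2 + s**2 (b(s, I) = s**2 + I**2 = I**2 + s**2)
(23330 + b(20, 103)) + J(-165) = (23330 + (103**2 + 20**2)) + (-165)**2 = (23330 + (10609 + 400)) + 27225 = (23330 + 11009) + 27225 = 34339 + 27225 = 61564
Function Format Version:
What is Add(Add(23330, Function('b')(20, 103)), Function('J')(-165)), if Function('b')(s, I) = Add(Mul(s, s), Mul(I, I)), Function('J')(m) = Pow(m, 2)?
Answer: 61564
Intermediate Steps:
Function('b')(s, I) = Add(Pow(I, 2), Pow(s, 2)) (Function('b')(s, I) = Add(Pow(s, 2), Pow(I, 2)) = Add(Pow(I, 2), Pow(s, 2)))
Add(Add(23330, Function('b')(20, 103)), Function('J')(-165)) = Add(Add(23330, Add(Pow(103, 2), Pow(20, 2))), Pow(-165, 2)) = Add(Add(23330, Add(10609, 400)), 27225) = Add(Add(23330, 11009), 27225) = Add(34339, 27225) = 61564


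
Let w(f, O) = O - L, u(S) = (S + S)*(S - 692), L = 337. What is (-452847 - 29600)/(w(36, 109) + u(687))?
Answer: 68921/1014 ≈ 67.969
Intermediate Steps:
u(S) = 2*S*(-692 + S) (u(S) = (2*S)*(-692 + S) = 2*S*(-692 + S))
w(f, O) = -337 + O (w(f, O) = O - 1*337 = O - 337 = -337 + O)
(-452847 - 29600)/(w(36, 109) + u(687)) = (-452847 - 29600)/((-337 + 109) + 2*687*(-692 + 687)) = -482447/(-228 + 2*687*(-5)) = -482447/(-228 - 6870) = -482447/(-7098) = -482447*(-1/7098) = 68921/1014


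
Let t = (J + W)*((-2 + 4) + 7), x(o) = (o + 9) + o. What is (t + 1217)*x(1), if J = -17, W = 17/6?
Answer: 23969/2 ≈ 11985.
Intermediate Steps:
W = 17/6 (W = 17*(⅙) = 17/6 ≈ 2.8333)
x(o) = 9 + 2*o (x(o) = (9 + o) + o = 9 + 2*o)
t = -255/2 (t = (-17 + 17/6)*((-2 + 4) + 7) = -85*(2 + 7)/6 = -85/6*9 = -255/2 ≈ -127.50)
(t + 1217)*x(1) = (-255/2 + 1217)*(9 + 2*1) = 2179*(9 + 2)/2 = (2179/2)*11 = 23969/2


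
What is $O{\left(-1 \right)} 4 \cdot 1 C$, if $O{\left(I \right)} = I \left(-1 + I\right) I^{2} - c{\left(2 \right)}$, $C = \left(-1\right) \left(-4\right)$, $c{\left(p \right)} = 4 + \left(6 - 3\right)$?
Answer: $-80$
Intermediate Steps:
$c{\left(p \right)} = 7$ ($c{\left(p \right)} = 4 + 3 = 7$)
$C = 4$
$O{\left(I \right)} = -7 + I^{3} \left(-1 + I\right)$ ($O{\left(I \right)} = I \left(-1 + I\right) I^{2} - 7 = I^{3} \left(-1 + I\right) - 7 = -7 + I^{3} \left(-1 + I\right)$)
$O{\left(-1 \right)} 4 \cdot 1 C = \left(-7 + \left(-1\right)^{4} - \left(-1\right)^{3}\right) 4 \cdot 1 \cdot 4 = \left(-7 + 1 - -1\right) 4 \cdot 4 = \left(-7 + 1 + 1\right) 16 = \left(-5\right) 16 = -80$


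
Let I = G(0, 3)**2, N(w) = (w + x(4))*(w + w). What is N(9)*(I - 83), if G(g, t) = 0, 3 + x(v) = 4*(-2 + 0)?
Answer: 2988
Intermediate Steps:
x(v) = -11 (x(v) = -3 + 4*(-2 + 0) = -3 + 4*(-2) = -3 - 8 = -11)
N(w) = 2*w*(-11 + w) (N(w) = (w - 11)*(w + w) = (-11 + w)*(2*w) = 2*w*(-11 + w))
I = 0 (I = 0**2 = 0)
N(9)*(I - 83) = (2*9*(-11 + 9))*(0 - 83) = (2*9*(-2))*(-83) = -36*(-83) = 2988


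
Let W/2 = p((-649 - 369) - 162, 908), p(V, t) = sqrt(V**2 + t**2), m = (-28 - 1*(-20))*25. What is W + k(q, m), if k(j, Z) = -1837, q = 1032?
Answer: -1837 + 584*sqrt(26) ≈ 1140.8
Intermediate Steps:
m = -200 (m = (-28 + 20)*25 = -8*25 = -200)
W = 584*sqrt(26) (W = 2*sqrt(((-649 - 369) - 162)**2 + 908**2) = 2*sqrt((-1018 - 162)**2 + 824464) = 2*sqrt((-1180)**2 + 824464) = 2*sqrt(1392400 + 824464) = 2*sqrt(2216864) = 2*(292*sqrt(26)) = 584*sqrt(26) ≈ 2977.8)
W + k(q, m) = 584*sqrt(26) - 1837 = -1837 + 584*sqrt(26)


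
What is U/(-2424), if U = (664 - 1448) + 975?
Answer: -191/2424 ≈ -0.078795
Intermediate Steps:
U = 191 (U = -784 + 975 = 191)
U/(-2424) = 191/(-2424) = 191*(-1/2424) = -191/2424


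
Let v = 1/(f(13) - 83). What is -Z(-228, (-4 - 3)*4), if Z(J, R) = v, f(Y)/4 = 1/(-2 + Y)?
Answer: 11/909 ≈ 0.012101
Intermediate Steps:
f(Y) = 4/(-2 + Y)
v = -11/909 (v = 1/(4/(-2 + 13) - 83) = 1/(4/11 - 83) = 1/(-909/11) = -11/909 ≈ -0.012101)
Z(J, R) = -11/909
-Z(-228, (-4 - 3)*4) = -1*(-11/909) = 11/909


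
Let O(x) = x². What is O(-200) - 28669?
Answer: 11331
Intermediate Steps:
O(-200) - 28669 = (-200)² - 28669 = 40000 - 28669 = 11331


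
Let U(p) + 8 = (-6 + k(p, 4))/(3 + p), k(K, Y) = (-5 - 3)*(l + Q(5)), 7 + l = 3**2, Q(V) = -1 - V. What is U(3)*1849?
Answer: -20339/3 ≈ -6779.7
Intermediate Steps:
l = 2 (l = -7 + 3**2 = -7 + 9 = 2)
k(K, Y) = 32 (k(K, Y) = (-5 - 3)*(2 + (-1 - 1*5)) = -8*(2 + (-1 - 5)) = -8*(2 - 6) = -8*(-4) = 32)
U(p) = -8 + 26/(3 + p) (U(p) = -8 + (-6 + 32)/(3 + p) = -8 + 26/(3 + p))
U(3)*1849 = (2*(1 - 4*3)/(3 + 3))*1849 = (2*(1 - 12)/6)*1849 = (2*(1/6)*(-11))*1849 = -11/3*1849 = -20339/3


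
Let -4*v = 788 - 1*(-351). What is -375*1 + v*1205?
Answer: -1373995/4 ≈ -3.4350e+5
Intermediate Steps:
v = -1139/4 (v = -(788 - 1*(-351))/4 = -(788 + 351)/4 = -¼*1139 = -1139/4 ≈ -284.75)
-375*1 + v*1205 = -375*1 - 1139/4*1205 = -375 - 1372495/4 = -1373995/4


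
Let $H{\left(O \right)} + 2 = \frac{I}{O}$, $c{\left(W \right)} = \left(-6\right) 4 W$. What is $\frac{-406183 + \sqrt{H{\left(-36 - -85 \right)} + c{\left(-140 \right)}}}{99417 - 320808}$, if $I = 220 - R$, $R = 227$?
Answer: $\frac{406183}{221391} - \frac{\sqrt{164535}}{1549737} \approx 1.8344$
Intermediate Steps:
$I = -7$ ($I = 220 - 227 = -7$)
$c{\left(W \right)} = - 24 W$
$H{\left(O \right)} = -2 - \frac{7}{O}$
$\frac{-406183 + \sqrt{H{\left(-36 - -85 \right)} + c{\left(-140 \right)}}}{99417 - 320808} = \frac{-406183 + \sqrt{\left(-2 - \frac{7}{-36 - -85}\right) - -3360}}{99417 - 320808} = \frac{-406183 + \sqrt{\left(-2 - \frac{7}{-36 + 85}\right) + 3360}}{-221391} = \left(-406183 + \sqrt{\left(-2 - \frac{7}{49}\right) + 3360}\right) \left(- \frac{1}{221391}\right) = \left(-406183 + \sqrt{\left(-2 - \frac{1}{7}\right) + 3360}\right) \left(- \frac{1}{221391}\right) = \left(-406183 + \sqrt{- \frac{15}{7} + 3360}\right) \left(- \frac{1}{221391}\right) = \left(-406183 + \sqrt{\frac{23505}{7}}\right) \left(- \frac{1}{221391}\right) = \left(-406183 + \frac{\sqrt{164535}}{7}\right) \left(- \frac{1}{221391}\right) = \frac{406183}{221391} - \frac{\sqrt{164535}}{1549737}$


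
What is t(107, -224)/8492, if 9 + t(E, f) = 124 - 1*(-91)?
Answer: 103/4246 ≈ 0.024258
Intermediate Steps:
t(E, f) = 206 (t(E, f) = -9 + (124 - 1*(-91)) = -9 + (124 + 91) = -9 + 215 = 206)
t(107, -224)/8492 = 206/8492 = 206*(1/8492) = 103/4246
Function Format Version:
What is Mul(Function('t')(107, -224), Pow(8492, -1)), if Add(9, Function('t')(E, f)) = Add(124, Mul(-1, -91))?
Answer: Rational(103, 4246) ≈ 0.024258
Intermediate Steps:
Function('t')(E, f) = 206 (Function('t')(E, f) = Add(-9, Add(124, Mul(-1, -91))) = Add(-9, Add(124, 91)) = Add(-9, 215) = 206)
Mul(Function('t')(107, -224), Pow(8492, -1)) = Mul(206, Pow(8492, -1)) = Mul(206, Rational(1, 8492)) = Rational(103, 4246)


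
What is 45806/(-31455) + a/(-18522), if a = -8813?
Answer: -3022253/3082590 ≈ -0.98043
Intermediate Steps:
45806/(-31455) + a/(-18522) = 45806/(-31455) - 8813/(-18522) = 45806*(-1/31455) - 8813*(-1/18522) = -45806/31455 + 1259/2646 = -3022253/3082590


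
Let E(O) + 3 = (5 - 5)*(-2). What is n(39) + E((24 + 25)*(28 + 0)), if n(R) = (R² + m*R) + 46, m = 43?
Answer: 3241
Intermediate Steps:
E(O) = -3 (E(O) = -3 + (5 - 5)*(-2) = -3 + 0*(-2) = -3 + 0 = -3)
n(R) = 46 + R² + 43*R (n(R) = (R² + 43*R) + 46 = 46 + R² + 43*R)
n(39) + E((24 + 25)*(28 + 0)) = (46 + 39² + 43*39) - 3 = (46 + 1521 + 1677) - 3 = 3244 - 3 = 3241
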